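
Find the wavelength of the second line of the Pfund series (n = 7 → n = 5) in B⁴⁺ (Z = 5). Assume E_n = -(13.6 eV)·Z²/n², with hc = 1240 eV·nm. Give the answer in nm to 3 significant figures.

The Pfund series terminates on n_f = 5; the second line has n_i = 5+2 = 7.
ΔE = 340.0 × (1/5² − 1/7²) = 6.661 eV.
λ = 1240 / 6.661 = 186 nm.

186 nm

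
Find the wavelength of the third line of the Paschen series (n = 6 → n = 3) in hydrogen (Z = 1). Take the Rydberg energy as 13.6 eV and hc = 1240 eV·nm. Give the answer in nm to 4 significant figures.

The Paschen series terminates on n_f = 3; the third line has n_i = 3+3 = 6.
ΔE = 13.60 × (1/3² − 1/6²) = 1.133 eV.
λ = 1240 / 1.133 = 1094 nm.

1094 nm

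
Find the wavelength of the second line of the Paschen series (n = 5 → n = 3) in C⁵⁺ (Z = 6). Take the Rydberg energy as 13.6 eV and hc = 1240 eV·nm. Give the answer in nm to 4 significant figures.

35.62 nm

The Paschen series terminates on n_f = 3; the second line has n_i = 3+2 = 5.
ΔE = 489.6 × (1/3² − 1/5²) = 34.82 eV.
λ = 1240 / 34.82 = 35.62 nm.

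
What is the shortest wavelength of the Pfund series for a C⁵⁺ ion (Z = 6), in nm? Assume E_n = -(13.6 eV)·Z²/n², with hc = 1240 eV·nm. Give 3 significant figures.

The Pfund series has lower level n_f = 5; the series limit corresponds to n_i → ∞.
ΔE_max = 13.6 × 36 / 5² = 19.58 eV.
λ_min = 1240 / 19.58 = 63.3 nm.

63.3 nm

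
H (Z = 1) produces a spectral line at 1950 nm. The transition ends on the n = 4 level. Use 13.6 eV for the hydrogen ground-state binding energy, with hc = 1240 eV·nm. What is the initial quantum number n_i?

The photon energy is ΔE = hc/λ = 1240 / 1950 = 0.6359 eV.
With Z = 1, ΔE = 13.60 × (1/n_f² − 1/n_i²), so 1/n_f² − 1/n_i² = 0.04676.
With n_f = 4: 1/n_i² = 1/16 − 0.04676 = 0.01574, so n_i ≈ 7.97.

n_i = 8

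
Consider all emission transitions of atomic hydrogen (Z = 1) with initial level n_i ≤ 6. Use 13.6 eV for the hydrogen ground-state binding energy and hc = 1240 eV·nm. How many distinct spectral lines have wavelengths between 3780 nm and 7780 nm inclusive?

2

Enumerate all n_i → n_f pairs with 1 ≤ n_f < n_i ≤ 6 and compute λ = 1240 / [13.6·1·(1/n_f² − 1/n_i²)].
Lines falling in [3780, 7780] nm: 5→4 (4052 nm), 6→5 (7460 nm).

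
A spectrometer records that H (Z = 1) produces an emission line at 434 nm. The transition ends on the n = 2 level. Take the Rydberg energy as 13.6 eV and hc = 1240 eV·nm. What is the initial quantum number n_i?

The photon energy is ΔE = hc/λ = 1240 / 434 = 2.857 eV.
With Z = 1, ΔE = 13.60 × (1/n_f² − 1/n_i²), so 1/n_f² − 1/n_i² = 0.2101.
With n_f = 2: 1/n_i² = 1/4 − 0.2101 = 0.03992, so n_i ≈ 5.01.

n_i = 5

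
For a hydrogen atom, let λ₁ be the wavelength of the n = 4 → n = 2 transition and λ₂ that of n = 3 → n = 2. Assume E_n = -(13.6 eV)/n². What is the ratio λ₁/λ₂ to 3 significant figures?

0.741

λ ∝ 1/ΔE ∝ 1/(1/n_f² − 1/n_i²), and the Z² and hc factors cancel in the ratio.
λ₁/λ₂ = (1/2² − 1/3²)/(1/2² − 1/4²) = 0.1389/0.1875 = 0.741.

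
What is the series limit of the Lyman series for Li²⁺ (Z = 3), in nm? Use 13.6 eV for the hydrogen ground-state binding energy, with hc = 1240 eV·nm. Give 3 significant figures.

10.1 nm

The Lyman series has lower level n_f = 1; the series limit corresponds to n_i → ∞.
ΔE_max = 13.6 × 9 / 1² = 122.4 eV.
λ_min = 1240 / 122.4 = 10.1 nm.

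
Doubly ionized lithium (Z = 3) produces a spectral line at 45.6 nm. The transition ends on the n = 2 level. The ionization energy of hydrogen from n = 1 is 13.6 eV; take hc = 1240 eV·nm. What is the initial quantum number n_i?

The photon energy is ΔE = hc/λ = 1240 / 45.6 = 27.19 eV.
With Z = 3, ΔE = 122.4 × (1/n_f² − 1/n_i²), so 1/n_f² − 1/n_i² = 0.2222.
With n_f = 2: 1/n_i² = 1/4 − 0.2222 = 0.02784, so n_i ≈ 5.99.

n_i = 6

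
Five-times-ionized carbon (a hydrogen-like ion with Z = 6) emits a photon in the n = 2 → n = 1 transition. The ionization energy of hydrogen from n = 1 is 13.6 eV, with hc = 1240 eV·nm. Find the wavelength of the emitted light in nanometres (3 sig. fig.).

For Z = 6 the level energies scale as Z², so the effective Rydberg energy is 13.6 × 36 = 489.6 eV.
ΔE = 489.6 × (1/1² − 1/2²) = 489.6 × 0.7500 = 367.2 eV.
λ = hc/ΔE = 1240 / 367.2 = 3.38 nm.

3.38 nm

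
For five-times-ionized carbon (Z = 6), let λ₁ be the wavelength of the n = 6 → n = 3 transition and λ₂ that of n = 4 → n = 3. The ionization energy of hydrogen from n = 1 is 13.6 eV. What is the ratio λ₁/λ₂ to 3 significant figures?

λ ∝ 1/ΔE ∝ 1/(1/n_f² − 1/n_i²), and the Z² and hc factors cancel in the ratio.
λ₁/λ₂ = (1/3² − 1/4²)/(1/3² − 1/6²) = 0.04861/0.08333 = 0.583.

0.583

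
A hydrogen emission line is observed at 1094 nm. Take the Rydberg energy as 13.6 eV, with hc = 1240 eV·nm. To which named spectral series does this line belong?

Paschen

ΔE = 1240/1094 = 1.133 eV.
This matches 13.6 × (1/3² − 1/6²), so n_f = 3: the Paschen series.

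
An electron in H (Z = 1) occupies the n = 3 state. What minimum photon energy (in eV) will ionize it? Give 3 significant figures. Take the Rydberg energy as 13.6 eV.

E_3 = −13.60/9 = −1.51 eV, so ionization (to E = 0) requires 1.51 eV.

1.51 eV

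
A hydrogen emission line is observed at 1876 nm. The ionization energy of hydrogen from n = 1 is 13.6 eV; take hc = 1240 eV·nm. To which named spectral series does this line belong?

ΔE = 1240/1876 = 0.6610 eV.
This matches 13.6 × (1/3² − 1/4²), so n_f = 3: the Paschen series.

Paschen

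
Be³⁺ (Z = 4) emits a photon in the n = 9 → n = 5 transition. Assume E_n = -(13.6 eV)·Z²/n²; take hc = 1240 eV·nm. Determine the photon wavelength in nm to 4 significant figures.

206.1 nm

For Z = 4 the level energies scale as Z², so the effective Rydberg energy is 13.6 × 16 = 217.6 eV.
ΔE = 217.6 × (1/5² − 1/9²) = 217.6 × 0.02765 = 6.018 eV.
λ = hc/ΔE = 1240 / 6.018 = 206.1 nm.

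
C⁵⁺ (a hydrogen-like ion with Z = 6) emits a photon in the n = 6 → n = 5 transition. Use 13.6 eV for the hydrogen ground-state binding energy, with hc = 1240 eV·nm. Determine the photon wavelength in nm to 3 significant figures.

207 nm

For Z = 6 the level energies scale as Z², so the effective Rydberg energy is 13.6 × 36 = 489.6 eV.
ΔE = 489.6 × (1/5² − 1/6²) = 489.6 × 0.01222 = 5.984 eV.
λ = hc/ΔE = 1240 / 5.984 = 207 nm.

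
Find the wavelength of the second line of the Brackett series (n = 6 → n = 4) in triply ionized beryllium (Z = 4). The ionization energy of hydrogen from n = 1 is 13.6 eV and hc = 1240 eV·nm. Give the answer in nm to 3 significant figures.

The Brackett series terminates on n_f = 4; the second line has n_i = 4+2 = 6.
ΔE = 217.6 × (1/4² − 1/6²) = 7.556 eV.
λ = 1240 / 7.556 = 164 nm.

164 nm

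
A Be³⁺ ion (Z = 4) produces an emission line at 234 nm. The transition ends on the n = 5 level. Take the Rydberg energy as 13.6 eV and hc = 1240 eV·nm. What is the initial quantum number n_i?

The photon energy is ΔE = hc/λ = 1240 / 234 = 5.299 eV.
With Z = 4, ΔE = 217.6 × (1/n_f² − 1/n_i²), so 1/n_f² − 1/n_i² = 0.02435.
With n_f = 5: 1/n_i² = 1/25 − 0.02435 = 0.01565, so n_i ≈ 7.99.

n_i = 8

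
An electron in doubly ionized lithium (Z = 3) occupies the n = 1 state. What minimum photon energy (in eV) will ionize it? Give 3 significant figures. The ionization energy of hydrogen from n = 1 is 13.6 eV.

122 eV

E_n = −13.6 Z²/n² = −122.4/n² eV for Z = 3.
E_1 = −122.4/1 = −122 eV, so ionization (to E = 0) requires 122 eV.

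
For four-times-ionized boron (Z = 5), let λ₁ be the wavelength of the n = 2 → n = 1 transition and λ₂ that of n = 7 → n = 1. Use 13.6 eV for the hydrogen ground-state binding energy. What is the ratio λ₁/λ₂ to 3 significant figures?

λ ∝ 1/ΔE ∝ 1/(1/n_f² − 1/n_i²), and the Z² and hc factors cancel in the ratio.
λ₁/λ₂ = (1/1² − 1/7²)/(1/1² − 1/2²) = 0.9796/0.7500 = 1.31.

1.31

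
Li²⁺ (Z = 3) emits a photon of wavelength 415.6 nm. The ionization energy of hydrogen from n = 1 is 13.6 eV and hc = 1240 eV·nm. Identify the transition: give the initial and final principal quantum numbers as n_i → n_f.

The photon energy is ΔE = hc/λ = 1240 / 415.6 = 2.984 eV.
With Z = 3, ΔE = 122.4 × (1/n_f² − 1/n_i²), so 1/n_f² − 1/n_i² = 0.02438.
Trying n_f = 5 gives 1/n_i² = 0.01562, i.e. n_i ≈ 8; this pair matches.

n_i = 8, n_f = 5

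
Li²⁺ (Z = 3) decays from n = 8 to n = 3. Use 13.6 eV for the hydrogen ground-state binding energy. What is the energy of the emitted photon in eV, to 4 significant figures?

11.69 eV

The Bohr energies scale as Z², so for Z = 3: E_n = −122.4/n² eV.
E_8 = −122.4/64 = −1.913 eV and E_3 = −122.4/9 = −13.60 eV.
The photon energy is |E_8 − E_3| = 11.69 eV.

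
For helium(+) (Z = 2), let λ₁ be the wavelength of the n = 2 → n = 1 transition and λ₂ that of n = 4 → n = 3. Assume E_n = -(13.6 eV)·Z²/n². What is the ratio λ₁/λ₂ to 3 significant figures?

0.0648

λ ∝ 1/ΔE ∝ 1/(1/n_f² − 1/n_i²), and the Z² and hc factors cancel in the ratio.
λ₁/λ₂ = (1/3² − 1/4²)/(1/1² − 1/2²) = 0.04861/0.7500 = 0.0648.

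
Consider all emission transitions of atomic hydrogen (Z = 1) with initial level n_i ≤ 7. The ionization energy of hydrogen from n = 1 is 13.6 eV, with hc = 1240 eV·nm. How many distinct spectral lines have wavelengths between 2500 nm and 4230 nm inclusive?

2

Enumerate all n_i → n_f pairs with 1 ≤ n_f < n_i ≤ 7 and compute λ = 1240 / [13.6·1·(1/n_f² − 1/n_i²)].
Lines falling in [2500, 4230] nm: 6→4 (2626 nm), 5→4 (4052 nm).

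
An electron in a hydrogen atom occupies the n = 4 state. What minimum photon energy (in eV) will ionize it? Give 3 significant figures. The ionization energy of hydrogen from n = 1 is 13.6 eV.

E_4 = −13.60/16 = −0.850 eV, so ionization (to E = 0) requires 0.850 eV.

0.850 eV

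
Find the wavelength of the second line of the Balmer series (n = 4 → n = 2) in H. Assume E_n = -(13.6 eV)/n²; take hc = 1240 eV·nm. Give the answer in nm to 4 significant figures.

The Balmer series terminates on n_f = 2; the second line has n_i = 2+2 = 4.
ΔE = 13.60 × (1/2² − 1/4²) = 2.550 eV.
λ = 1240 / 2.550 = 486.3 nm.

486.3 nm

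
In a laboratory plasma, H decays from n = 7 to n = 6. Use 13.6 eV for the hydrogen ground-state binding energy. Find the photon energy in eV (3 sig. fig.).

E_7 = −13.60/49 = −0.2776 eV and E_6 = −13.60/36 = −0.3778 eV.
The photon energy is |E_7 − E_6| = 0.100 eV.

0.100 eV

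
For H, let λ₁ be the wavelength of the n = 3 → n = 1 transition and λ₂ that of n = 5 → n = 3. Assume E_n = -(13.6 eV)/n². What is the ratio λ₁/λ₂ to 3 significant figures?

λ ∝ 1/ΔE ∝ 1/(1/n_f² − 1/n_i²), and the Z² and hc factors cancel in the ratio.
λ₁/λ₂ = (1/3² − 1/5²)/(1/1² − 1/3²) = 0.07111/0.8889 = 0.0800.

0.0800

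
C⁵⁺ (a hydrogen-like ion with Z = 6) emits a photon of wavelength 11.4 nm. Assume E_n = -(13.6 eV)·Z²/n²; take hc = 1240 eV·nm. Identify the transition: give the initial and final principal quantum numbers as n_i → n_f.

n_i = 6, n_f = 2

The photon energy is ΔE = hc/λ = 1240 / 11.4 = 108.8 eV.
With Z = 6, ΔE = 489.6 × (1/n_f² − 1/n_i²), so 1/n_f² − 1/n_i² = 0.2222.
Trying n_f = 2 gives 1/n_i² = 0.02784, i.e. n_i ≈ 6; this pair matches.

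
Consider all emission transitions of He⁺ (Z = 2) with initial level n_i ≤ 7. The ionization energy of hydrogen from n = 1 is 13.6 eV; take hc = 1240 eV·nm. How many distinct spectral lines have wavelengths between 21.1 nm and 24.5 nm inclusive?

Enumerate all n_i → n_f pairs with 1 ≤ n_f < n_i ≤ 7 and compute λ = 1240 / [13.6·4·(1/n_f² − 1/n_i²)].
Lines falling in [21.1, 24.5] nm: 7→1 (23.27 nm), 6→1 (23.45 nm), 5→1 (23.74 nm), 4→1 (24.31 nm).

4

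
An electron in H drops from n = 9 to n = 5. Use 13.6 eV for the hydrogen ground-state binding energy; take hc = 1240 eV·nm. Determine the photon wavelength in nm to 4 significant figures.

3297 nm

ΔE = 13.60 × (1/5² − 1/9²) = 13.60 × 0.02765 = 0.3761 eV.
λ = hc/ΔE = 1240 / 0.3761 = 3297 nm.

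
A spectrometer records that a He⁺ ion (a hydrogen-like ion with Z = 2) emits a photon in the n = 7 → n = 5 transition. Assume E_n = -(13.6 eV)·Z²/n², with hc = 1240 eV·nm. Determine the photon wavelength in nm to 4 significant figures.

For Z = 2 the level energies scale as Z², so the effective Rydberg energy is 13.6 × 4 = 54.40 eV.
ΔE = 54.40 × (1/5² − 1/7²) = 54.40 × 0.01959 = 1.066 eV.
λ = hc/ΔE = 1240 / 1.066 = 1163 nm.

1163 nm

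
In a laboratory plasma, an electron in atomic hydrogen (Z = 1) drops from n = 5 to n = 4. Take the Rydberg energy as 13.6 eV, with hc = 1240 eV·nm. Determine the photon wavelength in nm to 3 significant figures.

ΔE = 13.60 × (1/4² − 1/5²) = 13.60 × 0.02250 = 0.3060 eV.
λ = hc/ΔE = 1240 / 0.3060 = 4050 nm.
This line belongs to the Brackett series.

4050 nm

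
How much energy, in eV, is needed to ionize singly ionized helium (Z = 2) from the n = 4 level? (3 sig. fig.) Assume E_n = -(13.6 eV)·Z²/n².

E_n = −13.6 Z²/n² = −54.40/n² eV for Z = 2.
E_4 = −54.40/16 = −3.40 eV, so ionization (to E = 0) requires 3.40 eV.

3.40 eV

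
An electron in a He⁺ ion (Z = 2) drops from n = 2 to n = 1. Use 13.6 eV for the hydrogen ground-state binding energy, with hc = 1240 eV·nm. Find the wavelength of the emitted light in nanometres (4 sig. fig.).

For Z = 2 the level energies scale as Z², so the effective Rydberg energy is 13.6 × 4 = 54.40 eV.
ΔE = 54.40 × (1/1² − 1/2²) = 54.40 × 0.7500 = 40.80 eV.
λ = hc/ΔE = 1240 / 40.80 = 30.39 nm.

30.39 nm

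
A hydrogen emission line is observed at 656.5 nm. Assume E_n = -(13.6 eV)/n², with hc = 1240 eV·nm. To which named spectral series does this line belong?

Balmer

ΔE = 1240/656.5 = 1.889 eV.
This matches 13.6 × (1/2² − 1/3²), so n_f = 2: the Balmer series.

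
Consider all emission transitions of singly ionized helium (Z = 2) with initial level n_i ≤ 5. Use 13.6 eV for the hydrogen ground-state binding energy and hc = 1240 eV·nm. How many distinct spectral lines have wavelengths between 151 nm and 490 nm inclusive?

Enumerate all n_i → n_f pairs with 1 ≤ n_f < n_i ≤ 5 and compute λ = 1240 / [13.6·4·(1/n_f² − 1/n_i²)].
Lines falling in [151, 490] nm: 3→2 (164.1 nm), 5→3 (320.5 nm), 4→3 (468.9 nm).

3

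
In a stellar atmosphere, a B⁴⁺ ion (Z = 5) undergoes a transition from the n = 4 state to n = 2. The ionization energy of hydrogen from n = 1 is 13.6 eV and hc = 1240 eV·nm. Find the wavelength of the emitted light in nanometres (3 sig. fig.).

For Z = 5 the level energies scale as Z², so the effective Rydberg energy is 13.6 × 25 = 340.0 eV.
ΔE = 340.0 × (1/2² − 1/4²) = 340.0 × 0.1875 = 63.75 eV.
λ = hc/ΔE = 1240 / 63.75 = 19.5 nm.

19.5 nm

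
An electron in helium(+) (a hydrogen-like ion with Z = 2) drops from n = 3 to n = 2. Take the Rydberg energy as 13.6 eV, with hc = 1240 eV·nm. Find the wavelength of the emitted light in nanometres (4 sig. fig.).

For Z = 2 the level energies scale as Z², so the effective Rydberg energy is 13.6 × 4 = 54.40 eV.
ΔE = 54.40 × (1/2² − 1/3²) = 54.40 × 0.1389 = 7.556 eV.
λ = hc/ΔE = 1240 / 7.556 = 164.1 nm.

164.1 nm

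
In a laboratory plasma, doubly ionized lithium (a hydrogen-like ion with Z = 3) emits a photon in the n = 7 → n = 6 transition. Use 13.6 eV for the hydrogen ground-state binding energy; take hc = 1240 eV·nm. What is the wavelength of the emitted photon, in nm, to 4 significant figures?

1375 nm

For Z = 3 the level energies scale as Z², so the effective Rydberg energy is 13.6 × 9 = 122.4 eV.
ΔE = 122.4 × (1/6² − 1/7²) = 122.4 × 0.007370 = 0.9020 eV.
λ = hc/ΔE = 1240 / 0.9020 = 1375 nm.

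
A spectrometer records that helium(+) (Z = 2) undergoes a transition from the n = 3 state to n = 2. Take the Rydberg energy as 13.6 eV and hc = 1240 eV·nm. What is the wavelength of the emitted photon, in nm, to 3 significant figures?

For Z = 2 the level energies scale as Z², so the effective Rydberg energy is 13.6 × 4 = 54.40 eV.
ΔE = 54.40 × (1/2² − 1/3²) = 54.40 × 0.1389 = 7.556 eV.
λ = hc/ΔE = 1240 / 7.556 = 164 nm.

164 nm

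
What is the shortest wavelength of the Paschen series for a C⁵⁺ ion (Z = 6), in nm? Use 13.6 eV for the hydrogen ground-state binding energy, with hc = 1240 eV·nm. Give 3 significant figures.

22.8 nm

The Paschen series has lower level n_f = 3; the series limit corresponds to n_i → ∞.
ΔE_max = 13.6 × 36 / 3² = 54.40 eV.
λ_min = 1240 / 54.40 = 22.8 nm.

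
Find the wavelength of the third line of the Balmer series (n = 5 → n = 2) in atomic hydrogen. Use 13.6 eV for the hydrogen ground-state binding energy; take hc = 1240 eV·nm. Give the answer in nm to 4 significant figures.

434.2 nm

The Balmer series terminates on n_f = 2; the third line has n_i = 2+3 = 5.
ΔE = 13.60 × (1/2² − 1/5²) = 2.856 eV.
λ = 1240 / 2.856 = 434.2 nm.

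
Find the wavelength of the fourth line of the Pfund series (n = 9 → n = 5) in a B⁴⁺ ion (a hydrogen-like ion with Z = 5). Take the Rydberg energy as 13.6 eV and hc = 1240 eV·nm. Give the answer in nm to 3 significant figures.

132 nm

The Pfund series terminates on n_f = 5; the fourth line has n_i = 5+4 = 9.
ΔE = 340.0 × (1/5² − 1/9²) = 9.402 eV.
λ = 1240 / 9.402 = 132 nm.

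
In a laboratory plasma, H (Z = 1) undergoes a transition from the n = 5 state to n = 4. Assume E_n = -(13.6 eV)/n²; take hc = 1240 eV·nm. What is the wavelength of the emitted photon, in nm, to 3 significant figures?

ΔE = 13.60 × (1/4² − 1/5²) = 13.60 × 0.02250 = 0.3060 eV.
λ = hc/ΔE = 1240 / 0.3060 = 4050 nm.
This line belongs to the Brackett series.

4050 nm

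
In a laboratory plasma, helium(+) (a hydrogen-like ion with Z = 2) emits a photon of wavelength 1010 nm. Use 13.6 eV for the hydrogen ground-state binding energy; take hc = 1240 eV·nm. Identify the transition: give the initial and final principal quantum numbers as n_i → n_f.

n_i = 5, n_f = 4

The photon energy is ΔE = hc/λ = 1240 / 1010 = 1.228 eV.
With Z = 2, ΔE = 54.40 × (1/n_f² − 1/n_i²), so 1/n_f² − 1/n_i² = 0.02257.
Trying n_f = 4 gives 1/n_i² = 0.03993, i.e. n_i ≈ 5; this pair matches.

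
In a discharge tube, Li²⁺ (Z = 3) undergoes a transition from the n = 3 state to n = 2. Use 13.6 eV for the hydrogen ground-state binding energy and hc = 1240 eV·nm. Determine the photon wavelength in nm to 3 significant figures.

72.9 nm

For Z = 3 the level energies scale as Z², so the effective Rydberg energy is 13.6 × 9 = 122.4 eV.
ΔE = 122.4 × (1/2² − 1/3²) = 122.4 × 0.1389 = 17.00 eV.
λ = hc/ΔE = 1240 / 17.00 = 72.9 nm.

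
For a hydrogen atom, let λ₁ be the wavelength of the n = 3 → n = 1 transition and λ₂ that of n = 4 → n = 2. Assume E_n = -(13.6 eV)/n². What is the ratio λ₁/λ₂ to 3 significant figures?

0.211

λ ∝ 1/ΔE ∝ 1/(1/n_f² − 1/n_i²), and the Z² and hc factors cancel in the ratio.
λ₁/λ₂ = (1/2² − 1/4²)/(1/1² − 1/3²) = 0.1875/0.8889 = 0.211.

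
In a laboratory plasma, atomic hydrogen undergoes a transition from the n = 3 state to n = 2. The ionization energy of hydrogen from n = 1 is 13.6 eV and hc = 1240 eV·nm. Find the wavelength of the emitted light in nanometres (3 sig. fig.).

ΔE = 13.60 × (1/2² − 1/3²) = 13.60 × 0.1389 = 1.889 eV.
λ = hc/ΔE = 1240 / 1.889 = 656 nm.
This line belongs to the Balmer series.

656 nm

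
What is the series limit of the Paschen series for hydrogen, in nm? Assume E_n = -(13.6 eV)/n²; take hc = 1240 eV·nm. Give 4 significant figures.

The Paschen series has lower level n_f = 3; the series limit corresponds to n_i → ∞.
ΔE_max = 13.6 × 1 / 3² = 1.511 eV.
λ_min = 1240 / 1.511 = 820.6 nm.

820.6 nm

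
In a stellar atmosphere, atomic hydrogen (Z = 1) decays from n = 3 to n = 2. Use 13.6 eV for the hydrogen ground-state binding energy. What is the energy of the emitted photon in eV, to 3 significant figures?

E_3 = −13.60/9 = −1.511 eV and E_2 = −13.60/4 = −3.400 eV.
The photon energy is |E_3 − E_2| = 1.89 eV.

1.89 eV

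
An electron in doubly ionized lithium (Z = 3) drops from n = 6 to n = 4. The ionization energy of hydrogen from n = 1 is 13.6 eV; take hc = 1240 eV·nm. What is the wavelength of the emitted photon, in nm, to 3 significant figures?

For Z = 3 the level energies scale as Z², so the effective Rydberg energy is 13.6 × 9 = 122.4 eV.
ΔE = 122.4 × (1/4² − 1/6²) = 122.4 × 0.03472 = 4.250 eV.
λ = hc/ΔE = 1240 / 4.250 = 292 nm.

292 nm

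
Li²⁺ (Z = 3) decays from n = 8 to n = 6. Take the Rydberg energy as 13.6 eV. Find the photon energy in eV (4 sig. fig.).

The Bohr energies scale as Z², so for Z = 3: E_n = −122.4/n² eV.
E_8 = −122.4/64 = −1.913 eV and E_6 = −122.4/36 = −3.400 eV.
The photon energy is |E_8 − E_6| = 1.488 eV.

1.488 eV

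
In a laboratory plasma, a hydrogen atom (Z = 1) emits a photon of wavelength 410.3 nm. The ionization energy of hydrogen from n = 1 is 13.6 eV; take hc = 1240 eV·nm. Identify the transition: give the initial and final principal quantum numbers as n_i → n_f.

n_i = 6, n_f = 2

The photon energy is ΔE = hc/λ = 1240 / 410.3 = 3.022 eV.
With Z = 1, ΔE = 13.60 × (1/n_f² − 1/n_i²), so 1/n_f² − 1/n_i² = 0.2222.
Trying n_f = 2 gives 1/n_i² = 0.02778, i.e. n_i ≈ 6; this pair matches.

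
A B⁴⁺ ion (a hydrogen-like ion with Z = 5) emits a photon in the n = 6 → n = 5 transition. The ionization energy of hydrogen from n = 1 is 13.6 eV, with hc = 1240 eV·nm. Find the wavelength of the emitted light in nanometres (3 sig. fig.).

For Z = 5 the level energies scale as Z², so the effective Rydberg energy is 13.6 × 25 = 340.0 eV.
ΔE = 340.0 × (1/5² − 1/6²) = 340.0 × 0.01222 = 4.156 eV.
λ = hc/ΔE = 1240 / 4.156 = 298 nm.

298 nm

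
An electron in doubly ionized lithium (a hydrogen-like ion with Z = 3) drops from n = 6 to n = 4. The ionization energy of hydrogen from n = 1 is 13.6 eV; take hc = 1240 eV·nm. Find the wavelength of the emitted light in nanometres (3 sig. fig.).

292 nm

For Z = 3 the level energies scale as Z², so the effective Rydberg energy is 13.6 × 9 = 122.4 eV.
ΔE = 122.4 × (1/4² − 1/6²) = 122.4 × 0.03472 = 4.250 eV.
λ = hc/ΔE = 1240 / 4.250 = 292 nm.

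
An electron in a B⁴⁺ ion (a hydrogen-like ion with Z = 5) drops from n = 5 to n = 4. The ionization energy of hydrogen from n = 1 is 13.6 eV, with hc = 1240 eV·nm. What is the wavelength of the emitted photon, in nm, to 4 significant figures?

For Z = 5 the level energies scale as Z², so the effective Rydberg energy is 13.6 × 25 = 340.0 eV.
ΔE = 340.0 × (1/4² − 1/5²) = 340.0 × 0.02250 = 7.650 eV.
λ = hc/ΔE = 1240 / 7.650 = 162.1 nm.

162.1 nm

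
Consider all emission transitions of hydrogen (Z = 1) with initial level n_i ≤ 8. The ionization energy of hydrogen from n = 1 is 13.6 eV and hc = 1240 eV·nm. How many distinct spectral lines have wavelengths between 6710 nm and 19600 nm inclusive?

Enumerate all n_i → n_f pairs with 1 ≤ n_f < n_i ≤ 8 and compute λ = 1240 / [13.6·1·(1/n_f² − 1/n_i²)].
Lines falling in [6710, 19600] nm: 6→5 (7460 nm), 8→6 (7503 nm), 7→6 (12370 nm), 8→7 (19060 nm).

4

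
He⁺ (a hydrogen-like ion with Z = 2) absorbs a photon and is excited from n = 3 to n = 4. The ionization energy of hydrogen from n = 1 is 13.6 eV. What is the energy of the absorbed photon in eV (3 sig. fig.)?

2.64 eV

The Bohr energies scale as Z², so for Z = 2: E_n = −54.40/n² eV.
E_4 = −54.40/16 = −3.400 eV and E_3 = −54.40/9 = −6.044 eV.
The photon energy is |E_4 − E_3| = 2.64 eV.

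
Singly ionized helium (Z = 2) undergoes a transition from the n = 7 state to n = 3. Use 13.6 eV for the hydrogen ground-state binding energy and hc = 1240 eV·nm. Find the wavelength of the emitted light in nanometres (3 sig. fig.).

251 nm

For Z = 2 the level energies scale as Z², so the effective Rydberg energy is 13.6 × 4 = 54.40 eV.
ΔE = 54.40 × (1/3² − 1/7²) = 54.40 × 0.09070 = 4.934 eV.
λ = hc/ΔE = 1240 / 4.934 = 251 nm.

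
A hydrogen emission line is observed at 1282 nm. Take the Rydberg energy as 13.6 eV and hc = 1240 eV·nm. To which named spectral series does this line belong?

Paschen

ΔE = 1240/1282 = 0.9672 eV.
This matches 13.6 × (1/3² − 1/5²), so n_f = 3: the Paschen series.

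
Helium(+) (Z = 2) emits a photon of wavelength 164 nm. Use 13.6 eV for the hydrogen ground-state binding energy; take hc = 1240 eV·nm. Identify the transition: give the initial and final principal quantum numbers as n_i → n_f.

The photon energy is ΔE = hc/λ = 1240 / 164 = 7.561 eV.
With Z = 2, ΔE = 54.40 × (1/n_f² − 1/n_i²), so 1/n_f² − 1/n_i² = 0.1390.
Trying n_f = 2 gives 1/n_i² = 0.1110, i.e. n_i ≈ 3; this pair matches.

n_i = 3, n_f = 2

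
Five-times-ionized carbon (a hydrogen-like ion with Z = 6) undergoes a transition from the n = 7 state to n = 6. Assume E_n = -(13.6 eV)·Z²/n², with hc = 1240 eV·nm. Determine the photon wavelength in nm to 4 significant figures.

343.7 nm

For Z = 6 the level energies scale as Z², so the effective Rydberg energy is 13.6 × 36 = 489.6 eV.
ΔE = 489.6 × (1/6² − 1/7²) = 489.6 × 0.007370 = 3.608 eV.
λ = hc/ΔE = 1240 / 3.608 = 343.7 nm.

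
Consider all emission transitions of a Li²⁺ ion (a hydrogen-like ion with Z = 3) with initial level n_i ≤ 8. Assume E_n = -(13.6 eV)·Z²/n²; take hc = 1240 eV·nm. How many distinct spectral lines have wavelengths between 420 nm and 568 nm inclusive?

2

Enumerate all n_i → n_f pairs with 1 ≤ n_f < n_i ≤ 8 and compute λ = 1240 / [13.6·9·(1/n_f² − 1/n_i²)].
Lines falling in [420, 568] nm: 5→4 (450.3 nm), 7→5 (517.1 nm).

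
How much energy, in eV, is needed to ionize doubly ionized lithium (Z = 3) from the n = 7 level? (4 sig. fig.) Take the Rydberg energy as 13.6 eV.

E_n = −13.6 Z²/n² = −122.4/n² eV for Z = 3.
E_7 = −122.4/49 = −2.498 eV, so ionization (to E = 0) requires 2.498 eV.

2.498 eV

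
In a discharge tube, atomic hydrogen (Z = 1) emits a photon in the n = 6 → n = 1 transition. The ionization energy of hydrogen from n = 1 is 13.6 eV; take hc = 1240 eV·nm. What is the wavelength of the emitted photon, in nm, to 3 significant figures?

ΔE = 13.60 × (1/1² − 1/6²) = 13.60 × 0.9722 = 13.22 eV.
λ = hc/ΔE = 1240 / 13.22 = 93.8 nm.
This line belongs to the Lyman series.

93.8 nm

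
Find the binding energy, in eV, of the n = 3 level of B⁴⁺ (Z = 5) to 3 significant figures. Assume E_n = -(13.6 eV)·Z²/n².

E_n = −13.6 Z²/n² = −340.0/n² eV for Z = 5.
E_3 = −340.0/9 = −37.8 eV, so ionization (to E = 0) requires 37.8 eV.

37.8 eV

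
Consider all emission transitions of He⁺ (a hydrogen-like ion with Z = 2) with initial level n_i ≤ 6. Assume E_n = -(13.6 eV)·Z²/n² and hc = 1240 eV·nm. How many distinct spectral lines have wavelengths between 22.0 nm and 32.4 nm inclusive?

5

Enumerate all n_i → n_f pairs with 1 ≤ n_f < n_i ≤ 6 and compute λ = 1240 / [13.6·4·(1/n_f² − 1/n_i²)].
Lines falling in [22.0, 32.4] nm: 6→1 (23.45 nm), 5→1 (23.74 nm), 4→1 (24.31 nm), 3→1 (25.64 nm), 2→1 (30.39 nm).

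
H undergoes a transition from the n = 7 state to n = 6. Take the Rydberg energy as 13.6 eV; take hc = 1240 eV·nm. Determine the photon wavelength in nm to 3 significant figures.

ΔE = 13.60 × (1/6² − 1/7²) = 13.60 × 0.007370 = 0.1002 eV.
λ = hc/ΔE = 1240 / 0.1002 = 12400 nm.

12400 nm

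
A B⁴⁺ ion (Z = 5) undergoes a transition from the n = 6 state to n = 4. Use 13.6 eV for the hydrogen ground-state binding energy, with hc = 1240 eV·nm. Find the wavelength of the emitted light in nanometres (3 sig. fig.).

For Z = 5 the level energies scale as Z², so the effective Rydberg energy is 13.6 × 25 = 340.0 eV.
ΔE = 340.0 × (1/4² − 1/6²) = 340.0 × 0.03472 = 11.81 eV.
λ = hc/ΔE = 1240 / 11.81 = 105 nm.

105 nm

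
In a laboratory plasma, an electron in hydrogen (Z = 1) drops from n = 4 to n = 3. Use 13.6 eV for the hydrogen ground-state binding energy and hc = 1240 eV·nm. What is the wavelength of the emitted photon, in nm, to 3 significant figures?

ΔE = 13.60 × (1/3² − 1/4²) = 13.60 × 0.04861 = 0.6611 eV.
λ = hc/ΔE = 1240 / 0.6611 = 1880 nm.

1880 nm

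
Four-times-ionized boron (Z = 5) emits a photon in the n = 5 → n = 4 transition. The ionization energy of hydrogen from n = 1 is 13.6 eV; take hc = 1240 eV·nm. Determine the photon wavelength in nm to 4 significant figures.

For Z = 5 the level energies scale as Z², so the effective Rydberg energy is 13.6 × 25 = 340.0 eV.
ΔE = 340.0 × (1/4² − 1/5²) = 340.0 × 0.02250 = 7.650 eV.
λ = hc/ΔE = 1240 / 7.650 = 162.1 nm.

162.1 nm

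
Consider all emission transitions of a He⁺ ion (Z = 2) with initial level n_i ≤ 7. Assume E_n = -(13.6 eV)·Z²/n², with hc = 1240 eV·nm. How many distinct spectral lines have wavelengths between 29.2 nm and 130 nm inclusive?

Enumerate all n_i → n_f pairs with 1 ≤ n_f < n_i ≤ 7 and compute λ = 1240 / [13.6·4·(1/n_f² − 1/n_i²)].
Lines falling in [29.2, 130] nm: 2→1 (30.39 nm), 7→2 (99.28 nm), 6→2 (102.6 nm), 5→2 (108.5 nm), 4→2 (121.6 nm).

5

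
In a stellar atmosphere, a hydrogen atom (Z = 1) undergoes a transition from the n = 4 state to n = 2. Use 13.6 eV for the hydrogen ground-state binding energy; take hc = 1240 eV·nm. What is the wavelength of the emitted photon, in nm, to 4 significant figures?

ΔE = 13.60 × (1/2² − 1/4²) = 13.60 × 0.1875 = 2.550 eV.
λ = hc/ΔE = 1240 / 2.550 = 486.3 nm.

486.3 nm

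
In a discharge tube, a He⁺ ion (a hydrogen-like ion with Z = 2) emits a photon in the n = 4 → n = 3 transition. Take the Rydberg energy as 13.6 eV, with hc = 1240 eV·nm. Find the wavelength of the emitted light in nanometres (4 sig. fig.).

468.9 nm

For Z = 2 the level energies scale as Z², so the effective Rydberg energy is 13.6 × 4 = 54.40 eV.
ΔE = 54.40 × (1/3² − 1/4²) = 54.40 × 0.04861 = 2.644 eV.
λ = hc/ΔE = 1240 / 2.644 = 468.9 nm.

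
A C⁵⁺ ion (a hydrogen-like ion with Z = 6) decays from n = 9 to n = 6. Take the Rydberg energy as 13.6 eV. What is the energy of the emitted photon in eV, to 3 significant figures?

7.56 eV

The Bohr energies scale as Z², so for Z = 6: E_n = −489.6/n² eV.
E_9 = −489.6/81 = −6.044 eV and E_6 = −489.6/36 = −13.60 eV.
The photon energy is |E_9 − E_6| = 7.56 eV.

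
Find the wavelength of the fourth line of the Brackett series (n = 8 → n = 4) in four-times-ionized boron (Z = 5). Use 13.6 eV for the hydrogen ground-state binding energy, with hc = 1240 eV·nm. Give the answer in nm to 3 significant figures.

The Brackett series terminates on n_f = 4; the fourth line has n_i = 4+4 = 8.
ΔE = 340.0 × (1/4² − 1/8²) = 15.94 eV.
λ = 1240 / 15.94 = 77.8 nm.

77.8 nm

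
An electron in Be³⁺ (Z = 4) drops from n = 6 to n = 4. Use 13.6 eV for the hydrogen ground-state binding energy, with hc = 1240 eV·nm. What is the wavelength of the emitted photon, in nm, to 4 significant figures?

164.1 nm

For Z = 4 the level energies scale as Z², so the effective Rydberg energy is 13.6 × 16 = 217.6 eV.
ΔE = 217.6 × (1/4² − 1/6²) = 217.6 × 0.03472 = 7.556 eV.
λ = hc/ΔE = 1240 / 7.556 = 164.1 nm.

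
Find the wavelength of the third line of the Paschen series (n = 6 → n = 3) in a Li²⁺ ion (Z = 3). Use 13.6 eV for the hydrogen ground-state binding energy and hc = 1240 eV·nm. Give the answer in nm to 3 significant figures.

The Paschen series terminates on n_f = 3; the third line has n_i = 3+3 = 6.
ΔE = 122.4 × (1/3² − 1/6²) = 10.20 eV.
λ = 1240 / 10.20 = 122 nm.

122 nm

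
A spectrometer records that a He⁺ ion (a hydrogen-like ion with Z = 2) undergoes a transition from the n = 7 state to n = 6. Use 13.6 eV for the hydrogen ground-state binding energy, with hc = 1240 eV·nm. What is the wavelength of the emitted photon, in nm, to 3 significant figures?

For Z = 2 the level energies scale as Z², so the effective Rydberg energy is 13.6 × 4 = 54.40 eV.
ΔE = 54.40 × (1/6² − 1/7²) = 54.40 × 0.007370 = 0.4009 eV.
λ = hc/ΔE = 1240 / 0.4009 = 3090 nm.

3090 nm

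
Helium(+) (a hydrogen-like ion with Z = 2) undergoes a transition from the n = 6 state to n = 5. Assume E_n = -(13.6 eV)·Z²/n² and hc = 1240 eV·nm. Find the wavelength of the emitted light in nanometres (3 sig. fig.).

1860 nm

For Z = 2 the level energies scale as Z², so the effective Rydberg energy is 13.6 × 4 = 54.40 eV.
ΔE = 54.40 × (1/5² − 1/6²) = 54.40 × 0.01222 = 0.6649 eV.
λ = hc/ΔE = 1240 / 0.6649 = 1860 nm.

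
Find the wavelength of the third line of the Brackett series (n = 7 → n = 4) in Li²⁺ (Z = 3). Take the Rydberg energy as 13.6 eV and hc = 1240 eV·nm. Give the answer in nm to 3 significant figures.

The Brackett series terminates on n_f = 4; the third line has n_i = 4+3 = 7.
ΔE = 122.4 × (1/4² − 1/7²) = 5.152 eV.
λ = 1240 / 5.152 = 241 nm.

241 nm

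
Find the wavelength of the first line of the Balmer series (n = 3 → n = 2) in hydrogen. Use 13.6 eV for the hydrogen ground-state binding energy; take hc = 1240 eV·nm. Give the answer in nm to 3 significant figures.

656 nm

The Balmer series terminates on n_f = 2; the first line has n_i = 2+1 = 3.
ΔE = 13.60 × (1/2² − 1/3²) = 1.889 eV.
λ = 1240 / 1.889 = 656 nm.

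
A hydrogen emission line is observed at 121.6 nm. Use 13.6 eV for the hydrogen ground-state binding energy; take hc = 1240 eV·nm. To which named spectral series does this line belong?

Lyman

ΔE = 1240/121.6 = 10.20 eV.
This matches 13.6 × (1/1² − 1/2²), so n_f = 1: the Lyman series.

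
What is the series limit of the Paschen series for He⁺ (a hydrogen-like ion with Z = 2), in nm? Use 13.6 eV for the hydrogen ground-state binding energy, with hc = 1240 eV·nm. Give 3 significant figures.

The Paschen series has lower level n_f = 3; the series limit corresponds to n_i → ∞.
ΔE_max = 13.6 × 4 / 3² = 6.044 eV.
λ_min = 1240 / 6.044 = 205 nm.

205 nm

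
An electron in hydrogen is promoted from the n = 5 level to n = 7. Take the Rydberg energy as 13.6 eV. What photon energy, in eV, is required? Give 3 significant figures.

E_7 = −13.60/49 = −0.2776 eV and E_5 = −13.60/25 = −0.5440 eV.
The photon energy is |E_7 − E_5| = 0.266 eV.

0.266 eV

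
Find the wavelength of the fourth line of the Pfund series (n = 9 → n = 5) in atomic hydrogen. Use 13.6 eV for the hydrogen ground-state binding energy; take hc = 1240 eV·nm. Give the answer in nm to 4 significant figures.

The Pfund series terminates on n_f = 5; the fourth line has n_i = 5+4 = 9.
ΔE = 13.60 × (1/5² − 1/9²) = 0.3761 eV.
λ = 1240 / 0.3761 = 3297 nm.

3297 nm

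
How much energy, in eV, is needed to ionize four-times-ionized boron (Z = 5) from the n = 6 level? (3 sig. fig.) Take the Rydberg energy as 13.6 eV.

E_n = −13.6 Z²/n² = −340.0/n² eV for Z = 5.
E_6 = −340.0/36 = −9.44 eV, so ionization (to E = 0) requires 9.44 eV.

9.44 eV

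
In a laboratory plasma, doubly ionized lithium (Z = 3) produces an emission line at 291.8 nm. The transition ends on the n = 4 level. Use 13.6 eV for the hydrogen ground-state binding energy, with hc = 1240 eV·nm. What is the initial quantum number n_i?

n_i = 6

The photon energy is ΔE = hc/λ = 1240 / 291.8 = 4.249 eV.
With Z = 3, ΔE = 122.4 × (1/n_f² − 1/n_i²), so 1/n_f² − 1/n_i² = 0.03472.
With n_f = 4: 1/n_i² = 1/16 − 0.03472 = 0.02778, so n_i ≈ 6.00.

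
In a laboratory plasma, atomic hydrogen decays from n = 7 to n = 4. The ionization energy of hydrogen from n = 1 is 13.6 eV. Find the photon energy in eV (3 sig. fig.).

E_7 = −13.60/49 = −0.2776 eV and E_4 = −13.60/16 = −0.8500 eV.
The photon energy is |E_7 − E_4| = 0.572 eV.

0.572 eV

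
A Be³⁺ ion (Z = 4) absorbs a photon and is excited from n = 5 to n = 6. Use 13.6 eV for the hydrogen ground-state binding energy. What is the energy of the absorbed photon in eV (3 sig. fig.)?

The Bohr energies scale as Z², so for Z = 4: E_n = −217.6/n² eV.
E_6 = −217.6/36 = −6.044 eV and E_5 = −217.6/25 = −8.704 eV.
The photon energy is |E_6 − E_5| = 2.66 eV.

2.66 eV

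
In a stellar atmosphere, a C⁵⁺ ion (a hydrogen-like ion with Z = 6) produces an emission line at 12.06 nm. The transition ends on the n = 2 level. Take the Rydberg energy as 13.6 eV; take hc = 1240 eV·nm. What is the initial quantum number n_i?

The photon energy is ΔE = hc/λ = 1240 / 12.06 = 102.8 eV.
With Z = 6, ΔE = 489.6 × (1/n_f² − 1/n_i²), so 1/n_f² − 1/n_i² = 0.2100.
With n_f = 2: 1/n_i² = 1/4 − 0.2100 = 0.03999, so n_i ≈ 5.00.

n_i = 5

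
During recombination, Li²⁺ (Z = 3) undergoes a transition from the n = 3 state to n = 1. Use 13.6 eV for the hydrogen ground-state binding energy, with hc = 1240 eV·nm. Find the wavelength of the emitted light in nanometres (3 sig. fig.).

For Z = 3 the level energies scale as Z², so the effective Rydberg energy is 13.6 × 9 = 122.4 eV.
ΔE = 122.4 × (1/1² − 1/3²) = 122.4 × 0.8889 = 108.8 eV.
λ = hc/ΔE = 1240 / 108.8 = 11.4 nm.

11.4 nm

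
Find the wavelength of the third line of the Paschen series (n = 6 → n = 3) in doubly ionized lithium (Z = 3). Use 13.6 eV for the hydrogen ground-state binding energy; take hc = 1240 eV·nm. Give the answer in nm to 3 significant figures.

The Paschen series terminates on n_f = 3; the third line has n_i = 3+3 = 6.
ΔE = 122.4 × (1/3² − 1/6²) = 10.20 eV.
λ = 1240 / 10.20 = 122 nm.

122 nm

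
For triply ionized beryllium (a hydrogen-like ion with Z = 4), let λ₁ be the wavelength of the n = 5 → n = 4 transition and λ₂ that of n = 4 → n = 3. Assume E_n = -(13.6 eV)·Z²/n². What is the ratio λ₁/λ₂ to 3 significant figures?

2.16

λ ∝ 1/ΔE ∝ 1/(1/n_f² − 1/n_i²), and the Z² and hc factors cancel in the ratio.
λ₁/λ₂ = (1/3² − 1/4²)/(1/4² − 1/5²) = 0.04861/0.02250 = 2.16.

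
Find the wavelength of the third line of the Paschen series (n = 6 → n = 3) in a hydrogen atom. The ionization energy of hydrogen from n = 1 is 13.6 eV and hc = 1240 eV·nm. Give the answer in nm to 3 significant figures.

The Paschen series terminates on n_f = 3; the third line has n_i = 3+3 = 6.
ΔE = 13.60 × (1/3² − 1/6²) = 1.133 eV.
λ = 1240 / 1.133 = 1090 nm.

1090 nm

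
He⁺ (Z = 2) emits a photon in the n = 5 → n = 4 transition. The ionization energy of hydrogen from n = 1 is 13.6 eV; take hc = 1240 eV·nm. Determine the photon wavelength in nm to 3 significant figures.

For Z = 2 the level energies scale as Z², so the effective Rydberg energy is 13.6 × 4 = 54.40 eV.
ΔE = 54.40 × (1/4² − 1/5²) = 54.40 × 0.02250 = 1.224 eV.
λ = hc/ΔE = 1240 / 1.224 = 1010 nm.

1010 nm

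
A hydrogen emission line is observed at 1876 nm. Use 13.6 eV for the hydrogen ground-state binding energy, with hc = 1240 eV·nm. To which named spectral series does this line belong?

ΔE = 1240/1876 = 0.6610 eV.
This matches 13.6 × (1/3² − 1/4²), so n_f = 3: the Paschen series.

Paschen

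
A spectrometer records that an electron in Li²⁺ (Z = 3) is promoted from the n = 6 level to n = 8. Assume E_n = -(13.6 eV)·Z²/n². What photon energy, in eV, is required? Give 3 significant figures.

The Bohr energies scale as Z², so for Z = 3: E_n = −122.4/n² eV.
E_8 = −122.4/64 = −1.913 eV and E_6 = −122.4/36 = −3.400 eV.
The photon energy is |E_8 − E_6| = 1.49 eV.

1.49 eV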